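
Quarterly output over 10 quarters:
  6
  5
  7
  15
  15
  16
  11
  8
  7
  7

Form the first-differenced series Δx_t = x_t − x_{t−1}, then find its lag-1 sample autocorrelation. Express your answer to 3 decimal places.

First differences Δx: -1, 2, 8, 0, 1, -5, -3, -1, 0
Mean of differences = 0.1111
Numerator Σ(Δx_t−Δx̄)(Δx_{t+1}−Δx̄) = 26.7654
Denominator Σ(Δx_t−Δx̄)² = 104.8889
r_1(Δx) = 26.7654 / 104.8889 = 0.255

0.255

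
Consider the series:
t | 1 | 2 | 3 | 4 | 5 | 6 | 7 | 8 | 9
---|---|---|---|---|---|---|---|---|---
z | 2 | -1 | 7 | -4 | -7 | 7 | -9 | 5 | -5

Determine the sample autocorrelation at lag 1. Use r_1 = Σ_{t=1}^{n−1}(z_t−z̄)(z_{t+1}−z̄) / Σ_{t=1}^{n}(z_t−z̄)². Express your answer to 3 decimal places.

-0.650

Mean z̄ = (2 − 1 + 7 − 4 − 7 + 7 − 9 + 5 − 5)/9 = -0.5556
Numerator Σ_{t=1}^{8}(z_t−z̄)(z_{t+1}−z̄) = -192.4198
Denominator Σ(z_t−z̄)² = 296.2222
r_1 = -192.4198 / 296.2222 = -0.650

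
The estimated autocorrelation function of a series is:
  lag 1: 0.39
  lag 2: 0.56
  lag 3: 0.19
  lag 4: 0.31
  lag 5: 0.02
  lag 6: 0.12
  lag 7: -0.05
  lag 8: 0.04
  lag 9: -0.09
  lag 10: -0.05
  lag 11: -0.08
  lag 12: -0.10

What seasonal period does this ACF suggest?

The largest autocorrelation is r_2 = 0.56; the remaining lags stay at or below 0.39.
The dominant spike at lag 2 indicates a seasonal period of 2.

2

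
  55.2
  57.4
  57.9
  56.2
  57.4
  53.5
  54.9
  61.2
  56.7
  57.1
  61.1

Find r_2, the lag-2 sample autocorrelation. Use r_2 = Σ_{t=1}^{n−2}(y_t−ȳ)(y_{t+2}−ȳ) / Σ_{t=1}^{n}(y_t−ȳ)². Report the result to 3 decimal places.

Mean ȳ = (55.2 + 57.4 + 57.9 + 56.2 + 57.4 + 53.5 + 54.9 + 61.2 + 56.7 + 57.1 + 61.1)/11 = 57.1455
Numerator Σ_{t=1}^{9}(y_t−ȳ)(y_{t+2}−ȳ) = -14.3678
Denominator Σ(y_t−ȳ)² = 55.9873
r_2 = -14.3678 / 55.9873 = -0.257

-0.257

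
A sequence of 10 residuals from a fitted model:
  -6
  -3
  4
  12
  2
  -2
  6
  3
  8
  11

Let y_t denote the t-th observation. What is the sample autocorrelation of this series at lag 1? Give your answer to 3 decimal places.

0.233

Mean ȳ = (-6 − 3 + 4 + 12 + 2 − 2 + 6 + 3 + 8 + 11)/10 = 3.5000
Numerator Σ_{t=1}^{9}(y_t−ȳ)(y_{t+1}−ȳ) = 74.7500
Denominator Σ(y_t−ȳ)² = 320.5000
r_1 = 74.7500 / 320.5000 = 0.233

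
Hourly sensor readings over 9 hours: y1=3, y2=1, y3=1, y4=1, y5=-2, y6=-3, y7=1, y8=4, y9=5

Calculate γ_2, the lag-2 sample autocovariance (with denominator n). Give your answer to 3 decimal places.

Mean ȳ = (3 + 1 + 1 + 1 − 2 − 3 + 1 + 4 + 5)/9 = 1.2222
Σ_{t=1}^{7}(y_t−ȳ)(y_{t+2}−ȳ) = -10.5432
γ_2 = -10.5432 / 9 = -1.171

-1.171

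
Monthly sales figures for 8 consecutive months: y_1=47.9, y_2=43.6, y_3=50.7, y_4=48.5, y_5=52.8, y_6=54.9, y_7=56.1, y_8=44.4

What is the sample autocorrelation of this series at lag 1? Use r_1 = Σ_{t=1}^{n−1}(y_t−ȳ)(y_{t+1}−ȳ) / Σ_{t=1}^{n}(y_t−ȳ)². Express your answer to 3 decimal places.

0.095

Mean ȳ = (47.9 + 43.6 + 50.7 + 48.5 + 52.8 + 54.9 + 56.1 + 44.4)/8 = 49.8625
Deviations from mean: -1.9625, -6.2625, 0.8375, -1.3625, 2.9375, 5.0375, 6.2375, -5.4625
Σ(y_t−ȳ)(y_{t+1}−ȳ) = (12.2902) + (-5.2448) + (-1.1411) + (-4.0023) + (14.7977) + (31.4214) + (-34.0723) = 14.0486
Denominator Σ(y_t−ȳ)² = 148.3788
r_1 = 14.0486 / 148.3788 = 0.095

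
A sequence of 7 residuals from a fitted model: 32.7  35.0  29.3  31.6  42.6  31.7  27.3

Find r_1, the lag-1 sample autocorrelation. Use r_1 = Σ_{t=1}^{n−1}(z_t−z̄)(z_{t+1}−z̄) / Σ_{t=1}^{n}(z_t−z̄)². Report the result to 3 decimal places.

-0.142

Mean z̄ = (32.7 + 35.0 + 29.3 + 31.6 + 42.6 + 31.7 + 27.3)/7 = 32.8857
Deviations from mean: -0.1857, 2.1143, -3.5857, -1.2857, 9.7143, -1.1857, -5.5857
Σ(z_t−z̄)(z_{t+1}−z̄) = (-0.3927) + (-7.5812) + (4.6102) + (-12.4898) + (-11.5184) + (6.6231) = -20.7488
Denominator Σ(z_t−z̄)² = 145.9886
r_1 = -20.7488 / 145.9886 = -0.142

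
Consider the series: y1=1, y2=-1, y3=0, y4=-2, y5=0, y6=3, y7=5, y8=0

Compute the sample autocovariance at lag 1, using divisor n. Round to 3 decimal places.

Mean ȳ = (1 − 1 + 0 − 2 + 0 + 3 + 5 + 0)/8 = 0.7500
Deviations: 0.2500, -1.7500, -0.7500, -2.7500, -0.7500, 2.2500, 4.2500, -0.7500
Σ_{t=1}^{7}(y_t−ȳ)(y_{t+1}−ȳ) = 9.6875
γ_1 = 9.6875 / 8 = 1.211

1.211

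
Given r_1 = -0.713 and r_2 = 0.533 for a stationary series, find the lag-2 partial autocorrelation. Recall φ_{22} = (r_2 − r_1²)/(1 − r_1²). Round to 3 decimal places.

φ_{22} = (r_2 − r_1²) / (1 − r_1²)
r_1² = (-0.713)² = 0.508369
Numerator = 0.533 − 0.5084 = 0.0246; denominator = 1 − 0.5084 = 0.4916
φ_{22} = 0.0246 / 0.4916 = 0.050

0.050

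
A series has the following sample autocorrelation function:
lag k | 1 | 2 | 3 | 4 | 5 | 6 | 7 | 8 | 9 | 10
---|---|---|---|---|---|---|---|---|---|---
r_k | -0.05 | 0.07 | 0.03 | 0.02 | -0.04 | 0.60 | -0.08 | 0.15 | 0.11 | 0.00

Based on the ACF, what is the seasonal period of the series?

The largest autocorrelation is r_6 = 0.60; the remaining lags stay at or below 0.15.
The dominant spike at lag 6 indicates a seasonal period of 6.

6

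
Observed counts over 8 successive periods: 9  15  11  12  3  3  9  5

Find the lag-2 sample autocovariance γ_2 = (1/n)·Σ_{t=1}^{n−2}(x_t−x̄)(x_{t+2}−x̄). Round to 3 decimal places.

Mean x̄ = (9 + 15 + 11 + 12 + 3 + 3 + 9 + 5)/8 = 8.3750
Σ_{t=1}^{6}(x_t−x̄)(x_{t+2}−x̄) = 6.8438
γ_2 = 6.8438 / 8 = 0.855

0.855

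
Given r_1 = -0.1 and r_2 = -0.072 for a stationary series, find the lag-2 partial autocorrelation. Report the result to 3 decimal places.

-0.083

φ_{22} = (r_2 − r_1²) / (1 − r_1²)
r_1² = (-0.1)² = 0.01
Numerator = -0.072 − 0.0100 = -0.0820; denominator = 1 − 0.0100 = 0.9900
φ_{22} = -0.0820 / 0.9900 = -0.083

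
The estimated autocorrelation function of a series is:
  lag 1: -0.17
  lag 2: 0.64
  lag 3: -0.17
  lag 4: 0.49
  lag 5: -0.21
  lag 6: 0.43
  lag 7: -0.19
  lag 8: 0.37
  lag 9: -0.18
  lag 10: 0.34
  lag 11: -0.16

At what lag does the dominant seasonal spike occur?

2

The largest autocorrelation is r_2 = 0.64, with weaker echoes at lags 4 (0.49), 6 (0.43), 8 (0.37) and 10 (0.34); the remaining lags stay at or below -0.16.
The dominant spike at lag 2 indicates a seasonal period of 2.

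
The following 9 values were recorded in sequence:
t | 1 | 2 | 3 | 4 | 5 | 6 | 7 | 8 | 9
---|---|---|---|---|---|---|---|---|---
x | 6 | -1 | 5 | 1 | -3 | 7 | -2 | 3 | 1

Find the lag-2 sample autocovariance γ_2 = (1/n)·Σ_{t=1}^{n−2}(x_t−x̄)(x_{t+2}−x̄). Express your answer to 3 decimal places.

Mean x̄ = (6 − 1 + 5 + 1 − 3 + 7 − 2 + 3 + 1)/9 = 1.8889
Σ_{t=1}^{7}(x_t−x̄)(x_{t+2}−x̄) = 23.7531
γ_2 = 23.7531 / 9 = 2.639

2.639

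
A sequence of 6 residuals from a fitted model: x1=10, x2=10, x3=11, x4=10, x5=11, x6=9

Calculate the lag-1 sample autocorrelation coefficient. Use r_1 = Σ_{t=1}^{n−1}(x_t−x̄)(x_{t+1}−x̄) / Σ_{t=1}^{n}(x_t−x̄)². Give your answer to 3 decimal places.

-0.480

Mean x̄ = (10 + 10 + 11 + 10 + 11 + 9)/6 = 10.1667
Deviations from mean: -0.1667, -0.1667, 0.8333, -0.1667, 0.8333, -1.1667
Σ(x_t−x̄)(x_{t+1}−x̄) = (0.0278) + (-0.1389) + (-0.1389) + (-0.1389) + (-0.9722) = -1.3611
Denominator Σ(x_t−x̄)² = 2.8333
r_1 = -1.3611 / 2.8333 = -0.480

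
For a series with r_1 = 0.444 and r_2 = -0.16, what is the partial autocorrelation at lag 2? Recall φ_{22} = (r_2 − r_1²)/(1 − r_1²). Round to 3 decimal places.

φ_{22} = (r_2 − r_1²) / (1 − r_1²)
r_1² = (0.444)² = 0.197136
Numerator = -0.16 − 0.1971 = -0.3571; denominator = 1 − 0.1971 = 0.8029
φ_{22} = -0.3571 / 0.8029 = -0.445

-0.445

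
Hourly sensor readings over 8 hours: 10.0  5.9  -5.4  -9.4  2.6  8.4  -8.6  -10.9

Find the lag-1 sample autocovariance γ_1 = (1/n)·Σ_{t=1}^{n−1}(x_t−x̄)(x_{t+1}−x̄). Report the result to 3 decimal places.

11.241

Mean x̄ = (10.0 + 5.9 − 5.4 − 9.4 + 2.6 + 8.4 − 8.6 − 10.9)/8 = -0.9250
Deviations: 10.9250, 6.8250, -4.4750, -8.4750, 3.5250, 9.3250, -7.6750, -9.9750
Σ_{t=1}^{7}(x_t−x̄)(x_{t+1}−x̄) = 89.9319
γ_1 = 89.9319 / 8 = 11.241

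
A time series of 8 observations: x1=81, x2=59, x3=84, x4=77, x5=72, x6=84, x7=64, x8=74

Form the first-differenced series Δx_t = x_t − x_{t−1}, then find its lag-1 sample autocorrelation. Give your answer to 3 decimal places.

First differences Δx: -22, 25, -7, -5, 12, -20, 10
Mean of differences = -1.0000
Numerator Σ(Δx_t−Δx̄)(Δx_{t+1}−Δx̄) = -1186.0000
Denominator Σ(Δx_t−Δx̄)² = 1820.0000
r_1(Δx) = -1186.0000 / 1820.0000 = -0.652

-0.652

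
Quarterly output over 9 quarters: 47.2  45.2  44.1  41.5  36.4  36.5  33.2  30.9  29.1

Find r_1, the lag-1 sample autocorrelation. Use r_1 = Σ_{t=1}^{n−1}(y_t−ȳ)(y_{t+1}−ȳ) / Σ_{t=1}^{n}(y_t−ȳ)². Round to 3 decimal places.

Mean ȳ = (47.2 + 45.2 + 44.1 + 41.5 + 36.4 + 36.5 + 33.2 + 30.9 + 29.1)/9 = 38.2333
Numerator Σ_{t=1}^{8}(y_t−ȳ)(y_{t+1}−ȳ) = 232.3056
Denominator Σ(y_t−ȳ)² = 342.9200
r_1 = 232.3056 / 342.9200 = 0.677

0.677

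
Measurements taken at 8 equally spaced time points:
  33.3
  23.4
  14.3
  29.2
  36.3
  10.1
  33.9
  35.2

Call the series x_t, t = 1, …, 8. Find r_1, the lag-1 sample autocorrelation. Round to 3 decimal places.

-0.287

Mean x̄ = (33.3 + 23.4 + 14.3 + 29.2 + 36.3 + 10.1 + 33.9 + 35.2)/8 = 26.9625
Deviations from mean: 6.3375, -3.5625, -12.6625, 2.2375, 9.3375, -16.8625, 6.9375, 8.2375
Numerator Σ_{t=1}^{7}(x_t−x̄)(x_{t+1}−x̄) = -202.1964
Denominator Σ(x_t−x̄)² = 705.7188
r_1 = -202.1964 / 705.7188 = -0.287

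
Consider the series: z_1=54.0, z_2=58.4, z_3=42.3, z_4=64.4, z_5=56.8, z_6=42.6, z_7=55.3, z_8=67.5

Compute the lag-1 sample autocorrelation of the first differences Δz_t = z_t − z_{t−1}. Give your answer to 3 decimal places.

First differences Δz: 4.4, -16.1, 22.1, -7.6, -14.2, 12.7, 12.2
Mean of differences = 1.9286
Numerator Σ(Δz_t−Δz̄)(Δz_{t+1}−Δz̄) = -509.8308
Denominator Σ(Δz_t−Δz̄)² = 1310.4743
r_1(Δz) = -509.8308 / 1310.4743 = -0.389

-0.389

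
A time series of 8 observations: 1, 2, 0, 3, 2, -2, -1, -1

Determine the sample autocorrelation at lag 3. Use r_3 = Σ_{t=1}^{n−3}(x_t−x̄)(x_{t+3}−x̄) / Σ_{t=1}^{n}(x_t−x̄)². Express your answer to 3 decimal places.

-0.057

Mean x̄ = (1 + 2 + 0 + 3 + 2 − 2 − 1 − 1)/8 = 0.5000
Deviations from mean: 0.5000, 1.5000, -0.5000, 2.5000, 1.5000, -2.5000, -1.5000, -1.5000
Σ(x_t−x̄)(x_{t+3}−x̄) = (1.2500) + (2.2500) + (1.2500) + (-3.7500) + (-2.2500) = -1.2500
Denominator Σ(x_t−x̄)² = 22.0000
r_3 = -1.2500 / 22.0000 = -0.057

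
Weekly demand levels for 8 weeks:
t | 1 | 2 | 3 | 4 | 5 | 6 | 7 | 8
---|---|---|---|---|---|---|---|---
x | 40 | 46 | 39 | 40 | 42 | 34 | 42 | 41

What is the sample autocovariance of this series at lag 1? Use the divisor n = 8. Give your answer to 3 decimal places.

Mean x̄ = (40 + 46 + 39 + 40 + 42 + 34 + 42 + 41)/8 = 40.5000
Σ_{t=1}^{7}(x_t−x̄)(x_{t+1}−x̄) = -29.7500
γ_1 = -29.7500 / 8 = -3.719

-3.719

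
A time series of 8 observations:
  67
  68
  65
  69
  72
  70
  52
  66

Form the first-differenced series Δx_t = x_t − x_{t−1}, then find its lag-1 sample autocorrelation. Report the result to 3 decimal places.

-0.407

First differences Δx: 1, -3, 4, 3, -2, -18, 14
Mean of differences = -0.1429
Numerator Σ(Δx_t−Δx̄)(Δx_{t+1}−Δx̄) = -227.3061
Denominator Σ(Δx_t−Δx̄)² = 558.8571
r_1(Δx) = -227.3061 / 558.8571 = -0.407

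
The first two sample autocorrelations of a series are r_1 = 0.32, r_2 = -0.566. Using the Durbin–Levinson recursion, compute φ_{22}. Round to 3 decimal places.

-0.745

φ_{22} = (r_2 − r_1²) / (1 − r_1²)
r_1² = (0.32)² = 0.1024
Numerator = -0.566 − 0.1024 = -0.6684; denominator = 1 − 0.1024 = 0.8976
φ_{22} = -0.6684 / 0.8976 = -0.745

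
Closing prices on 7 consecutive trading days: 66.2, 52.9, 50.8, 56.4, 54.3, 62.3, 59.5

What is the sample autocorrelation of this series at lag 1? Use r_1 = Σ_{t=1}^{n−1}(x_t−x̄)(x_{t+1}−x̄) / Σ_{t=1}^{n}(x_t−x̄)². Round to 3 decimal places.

-0.023

Mean x̄ = (66.2 + 52.9 + 50.8 + 56.4 + 54.3 + 62.3 + 59.5)/7 = 57.4857
Deviations from mean: 8.7143, -4.5857, -6.6857, -1.0857, -3.1857, 4.8143, 2.0143
Σ(x_t−x̄)(x_{t+1}−x̄) = (-39.9612) + (30.6588) + (7.2588) + (3.4588) + (-15.3369) + (9.6973) = -4.2245
Denominator Σ(x_t−x̄)² = 180.2286
r_1 = -4.2245 / 180.2286 = -0.023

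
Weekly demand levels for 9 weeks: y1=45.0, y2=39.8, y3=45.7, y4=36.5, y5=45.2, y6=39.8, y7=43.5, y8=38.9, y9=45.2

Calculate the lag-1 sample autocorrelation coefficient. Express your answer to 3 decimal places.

-0.811

Mean ȳ = (45.0 + 39.8 + 45.7 + 36.5 + 45.2 + 39.8 + 43.5 + 38.9 + 45.2)/9 = 42.1778
Numerator Σ_{t=1}^{8}(y_t−ȳ)(y_{t+1}−ȳ) = -76.8138
Denominator Σ(y_t−ȳ)² = 94.6756
r_1 = -76.8138 / 94.6756 = -0.811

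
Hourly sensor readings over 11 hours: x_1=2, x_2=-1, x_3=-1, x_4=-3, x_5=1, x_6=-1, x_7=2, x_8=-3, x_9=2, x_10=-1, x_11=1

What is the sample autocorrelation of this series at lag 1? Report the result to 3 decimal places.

Mean x̄ = (2 − 1 − 1 − 3 + 1 − 1 + 2 − 3 + 2 − 1 + 1)/11 = -0.1818
Numerator Σ_{t=1}^{10}(x_t−x̄)(x_{t+1}−x̄) = -19.9421
Denominator Σ(x_t−x̄)² = 35.6364
r_1 = -19.9421 / 35.6364 = -0.560

-0.560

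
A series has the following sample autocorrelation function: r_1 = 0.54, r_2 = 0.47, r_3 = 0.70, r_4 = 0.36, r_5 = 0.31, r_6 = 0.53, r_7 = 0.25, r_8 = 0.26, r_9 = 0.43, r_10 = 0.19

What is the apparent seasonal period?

The largest autocorrelation is r_3 = 0.70; the remaining lags stay at or below 0.54. The elevated value at lag 1 (0.54), dropping to 0.47 at lag 2, reflects decaying short-term dependence rather than seasonality.
The dominant spike at lag 3 indicates a seasonal period of 3.

3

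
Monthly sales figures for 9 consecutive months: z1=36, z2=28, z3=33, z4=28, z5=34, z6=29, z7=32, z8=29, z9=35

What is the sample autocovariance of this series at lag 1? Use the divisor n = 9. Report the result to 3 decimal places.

Mean z̄ = (36 + 28 + 33 + 28 + 34 + 29 + 32 + 29 + 35)/9 = 31.5556
Σ_{t=1}^{8}(z_t−z̄)(z_{t+1}−z̄) = -52.0864
γ_1 = -52.0864 / 9 = -5.787

-5.787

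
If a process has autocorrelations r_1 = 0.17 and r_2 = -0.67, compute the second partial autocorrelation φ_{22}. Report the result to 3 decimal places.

-0.720

φ_{22} = (r_2 − r_1²) / (1 − r_1²)
r_1² = (0.17)² = 0.0289
Numerator = -0.67 − 0.0289 = -0.6989; denominator = 1 − 0.0289 = 0.9711
φ_{22} = -0.6989 / 0.9711 = -0.720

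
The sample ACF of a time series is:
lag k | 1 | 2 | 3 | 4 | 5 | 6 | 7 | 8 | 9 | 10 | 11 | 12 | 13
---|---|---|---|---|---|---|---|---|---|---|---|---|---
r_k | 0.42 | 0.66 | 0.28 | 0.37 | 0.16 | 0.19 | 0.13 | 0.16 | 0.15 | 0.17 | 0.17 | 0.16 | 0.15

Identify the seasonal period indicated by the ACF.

2

The largest autocorrelation is r_2 = 0.66; the remaining lags stay at or below 0.42.
The dominant spike at lag 2 indicates a seasonal period of 2.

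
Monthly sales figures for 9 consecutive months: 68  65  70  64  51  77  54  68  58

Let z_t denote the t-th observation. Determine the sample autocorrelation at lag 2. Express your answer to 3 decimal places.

Mean z̄ = (68 + 65 + 70 + 64 + 51 + 77 + 54 + 68 + 58)/9 = 63.8889
Numerator Σ_{t=1}^{7}(z_t−z̄)(z_{t+2}−z̄) = 187.5309
Denominator Σ(z_t−z̄)² = 542.8889
r_2 = 187.5309 / 542.8889 = 0.345

0.345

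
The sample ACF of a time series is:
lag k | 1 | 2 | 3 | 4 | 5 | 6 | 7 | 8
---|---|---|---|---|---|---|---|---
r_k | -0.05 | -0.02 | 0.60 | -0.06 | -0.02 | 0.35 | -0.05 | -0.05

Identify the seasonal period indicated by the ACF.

The largest autocorrelation is r_3 = 0.60, with a weaker echo at lag 6 (0.35); the remaining lags stay at or below -0.02.
The dominant spike at lag 3 indicates a seasonal period of 3.

3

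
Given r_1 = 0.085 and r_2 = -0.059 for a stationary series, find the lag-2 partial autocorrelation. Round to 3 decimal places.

-0.067

φ_{22} = (r_2 − r_1²) / (1 − r_1²)
r_1² = (0.085)² = 0.007225
Numerator = -0.059 − 0.0072 = -0.0662; denominator = 1 − 0.0072 = 0.9928
φ_{22} = -0.0662 / 0.9928 = -0.067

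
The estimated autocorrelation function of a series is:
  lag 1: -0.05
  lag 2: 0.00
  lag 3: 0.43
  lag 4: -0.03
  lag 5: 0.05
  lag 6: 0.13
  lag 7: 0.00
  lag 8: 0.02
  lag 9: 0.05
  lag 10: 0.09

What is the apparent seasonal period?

3

The largest autocorrelation is r_3 = 0.43; the remaining lags stay at or below 0.13.
The dominant spike at lag 3 indicates a seasonal period of 3.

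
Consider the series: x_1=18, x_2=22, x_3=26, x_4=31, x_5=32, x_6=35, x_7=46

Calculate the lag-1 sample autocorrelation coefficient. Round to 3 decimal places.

Mean x̄ = (18 + 22 + 26 + 31 + 32 + 35 + 46)/7 = 30.0000
Deviations from mean: -12.0000, -8.0000, -4.0000, 1.0000, 2.0000, 5.0000, 16.0000
Σ(x_t−x̄)(x_{t+1}−x̄) = (96.0000) + (32.0000) + (-4.0000) + (2.0000) + (10.0000) + (80.0000) = 216.0000
Denominator Σ(x_t−x̄)² = 510.0000
r_1 = 216.0000 / 510.0000 = 0.424

0.424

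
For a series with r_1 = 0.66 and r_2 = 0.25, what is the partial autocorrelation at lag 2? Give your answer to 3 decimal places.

φ_{22} = (r_2 − r_1²) / (1 − r_1²)
r_1² = (0.66)² = 0.4356
Numerator = 0.25 − 0.4356 = -0.1856; denominator = 1 − 0.4356 = 0.5644
φ_{22} = -0.1856 / 0.5644 = -0.329

-0.329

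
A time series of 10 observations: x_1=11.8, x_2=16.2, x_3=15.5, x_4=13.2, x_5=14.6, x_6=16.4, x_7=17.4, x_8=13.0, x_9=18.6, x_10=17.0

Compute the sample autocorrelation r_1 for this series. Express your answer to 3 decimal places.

-0.173

Mean x̄ = (11.8 + 16.2 + 15.5 + 13.2 + 14.6 + 16.4 + 17.4 + 13.0 + 18.6 + 17.0)/10 = 15.3700
Numerator Σ_{t=1}^{9}(x_t−x̄)(x_{t+1}−x̄) = -7.3699
Denominator Σ(x_t−x̄)² = 42.6410
r_1 = -7.3699 / 42.6410 = -0.173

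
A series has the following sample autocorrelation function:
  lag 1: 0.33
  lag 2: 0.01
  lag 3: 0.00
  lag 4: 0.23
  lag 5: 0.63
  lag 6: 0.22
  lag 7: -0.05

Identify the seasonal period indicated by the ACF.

The largest autocorrelation is r_5 = 0.63; the remaining lags stay at or below 0.33. The elevated value at lag 1 (0.33), dropping to 0.01 at lag 2, reflects decaying short-term dependence rather than seasonality.
The dominant spike at lag 5 indicates a seasonal period of 5.

5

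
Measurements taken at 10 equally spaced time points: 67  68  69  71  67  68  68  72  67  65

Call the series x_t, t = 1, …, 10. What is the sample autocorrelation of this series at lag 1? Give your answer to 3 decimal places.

Mean x̄ = (67 + 68 + 69 + 71 + 67 + 68 + 68 + 72 + 67 + 65)/10 = 68.2000
Numerator Σ_{t=1}^{9}(x_t−x̄)(x_{t+1}−x̄) = -2.2400
Denominator Σ(x_t−x̄)² = 37.6000
r_1 = -2.2400 / 37.6000 = -0.060

-0.060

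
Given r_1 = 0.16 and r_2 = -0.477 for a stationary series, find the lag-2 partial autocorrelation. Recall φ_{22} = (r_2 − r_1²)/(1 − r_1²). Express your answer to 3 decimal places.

-0.516

φ_{22} = (r_2 − r_1²) / (1 − r_1²)
r_1² = (0.16)² = 0.0256
Numerator = -0.477 − 0.0256 = -0.5026; denominator = 1 − 0.0256 = 0.9744
φ_{22} = -0.5026 / 0.9744 = -0.516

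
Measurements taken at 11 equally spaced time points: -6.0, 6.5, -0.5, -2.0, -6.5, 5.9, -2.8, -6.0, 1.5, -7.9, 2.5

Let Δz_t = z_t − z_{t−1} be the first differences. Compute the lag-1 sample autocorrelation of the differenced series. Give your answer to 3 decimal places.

First differences Δz: 12.5, -7.0, -1.5, -4.5, 12.4, -8.7, -3.2, 7.5, -9.4, 10.4
Mean of differences = 0.8500
Numerator Σ(Δz_t−Δz̄)(Δz_{t+1}−Δz̄) = -386.8325
Denominator Σ(Δz_t−Δz̄)² = 712.9850
r_1(Δz) = -386.8325 / 712.9850 = -0.543

-0.543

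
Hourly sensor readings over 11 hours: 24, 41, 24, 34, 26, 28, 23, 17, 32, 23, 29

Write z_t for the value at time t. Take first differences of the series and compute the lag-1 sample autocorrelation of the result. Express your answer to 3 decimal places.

First differences Δz: 17, -17, 10, -8, 2, -5, -6, 15, -9, 6
Mean of differences = 0.5000
Numerator Σ(Δz_t−Δz̄)(Δz_{t+1}−Δz̄) = -805.2500
Denominator Σ(Δz_t−Δz̄)² = 1146.5000
r_1(Δz) = -805.2500 / 1146.5000 = -0.702

-0.702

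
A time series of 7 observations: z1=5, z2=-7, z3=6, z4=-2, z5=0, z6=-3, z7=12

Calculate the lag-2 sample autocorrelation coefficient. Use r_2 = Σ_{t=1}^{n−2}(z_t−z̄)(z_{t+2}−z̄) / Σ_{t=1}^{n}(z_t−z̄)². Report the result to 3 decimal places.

0.155

Mean z̄ = (5 − 7 + 6 − 2 + 0 − 3 + 12)/7 = 1.5714
Deviations from mean: 3.4286, -8.5714, 4.4286, -3.5714, -1.5714, -4.5714, 10.4286
Σ(z_t−z̄)(z_{t+2}−z̄) = (15.1837) + (30.6122) + (-6.9592) + (16.3265) + (-16.3878) = 38.7755
Denominator Σ(z_t−z̄)² = 249.7143
r_2 = 38.7755 / 249.7143 = 0.155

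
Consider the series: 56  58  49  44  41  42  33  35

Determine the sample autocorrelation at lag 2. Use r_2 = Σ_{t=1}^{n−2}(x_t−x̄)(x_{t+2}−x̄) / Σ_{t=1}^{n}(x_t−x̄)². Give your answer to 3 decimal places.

Mean x̄ = (56 + 58 + 49 + 44 + 41 + 42 + 33 + 35)/8 = 44.7500
Deviations from mean: 11.2500, 13.2500, 4.2500, -0.7500, -3.7500, -2.7500, -11.7500, -9.7500
Σ(x_t−x̄)(x_{t+2}−x̄) = (47.8125) + (-9.9375) + (-15.9375) + (2.0625) + (44.0625) + (26.8125) = 94.8750
Denominator Σ(x_t−x̄)² = 575.5000
r_2 = 94.8750 / 575.5000 = 0.165

0.165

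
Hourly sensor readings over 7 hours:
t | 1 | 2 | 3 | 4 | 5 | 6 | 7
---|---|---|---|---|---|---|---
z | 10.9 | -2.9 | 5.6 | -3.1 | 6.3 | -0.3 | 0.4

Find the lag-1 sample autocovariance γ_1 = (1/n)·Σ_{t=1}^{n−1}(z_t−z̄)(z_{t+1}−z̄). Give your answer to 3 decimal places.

Mean z̄ = (10.9 − 2.9 + 5.6 − 3.1 + 6.3 − 0.3 + 0.4)/7 = 2.4143
Σ_{t=1}^{6}(z_t−z̄)(z_{t+1}−z̄) = -106.0988
γ_1 = -106.0988 / 7 = -15.157

-15.157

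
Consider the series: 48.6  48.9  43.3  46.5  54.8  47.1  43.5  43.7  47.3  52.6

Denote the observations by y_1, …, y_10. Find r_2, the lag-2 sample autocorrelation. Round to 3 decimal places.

-0.622

Mean ȳ = (48.6 + 48.9 + 43.3 + 46.5 + 54.8 + 47.1 + 43.5 + 43.7 + 47.3 + 52.6)/10 = 47.6300
Numerator Σ_{t=1}^{8}(y_t−ȳ)(y_{t+2}−ȳ) = -81.7808
Denominator Σ(y_t−ȳ)² = 131.5810
r_2 = -81.7808 / 131.5810 = -0.622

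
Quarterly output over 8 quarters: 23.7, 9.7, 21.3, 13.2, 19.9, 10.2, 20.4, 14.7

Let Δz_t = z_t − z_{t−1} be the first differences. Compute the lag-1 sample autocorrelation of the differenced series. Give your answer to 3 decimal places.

First differences Δz: -14.0, 11.6, -8.1, 6.7, -9.7, 10.2, -5.7
Mean of differences = -1.2857
Numerator Σ(Δz_t−Δz̄)(Δz_{t+1}−Δz̄) = -520.5959
Denominator Σ(Δz_t−Δz̄)² = 660.1086
r_1(Δz) = -520.5959 / 660.1086 = -0.789

-0.789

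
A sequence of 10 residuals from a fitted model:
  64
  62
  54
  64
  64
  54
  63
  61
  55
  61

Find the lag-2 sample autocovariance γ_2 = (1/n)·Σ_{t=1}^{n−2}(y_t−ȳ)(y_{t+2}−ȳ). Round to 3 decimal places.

-7.208

Mean ȳ = (64 + 62 + 54 + 64 + 64 + 54 + 63 + 61 + 55 + 61)/10 = 60.2000
Σ_{t=1}^{8}(y_t−ȳ)(y_{t+2}−ȳ) = -72.0800
γ_2 = -72.0800 / 10 = -7.208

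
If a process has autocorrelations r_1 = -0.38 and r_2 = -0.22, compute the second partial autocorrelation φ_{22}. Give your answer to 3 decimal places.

φ_{22} = (r_2 − r_1²) / (1 − r_1²)
r_1² = (-0.38)² = 0.1444
Numerator = -0.22 − 0.1444 = -0.3644; denominator = 1 − 0.1444 = 0.8556
φ_{22} = -0.3644 / 0.8556 = -0.426

-0.426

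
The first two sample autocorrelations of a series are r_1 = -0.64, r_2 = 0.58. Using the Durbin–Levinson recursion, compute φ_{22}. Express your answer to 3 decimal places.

φ_{22} = (r_2 − r_1²) / (1 − r_1²)
r_1² = (-0.64)² = 0.4096
Numerator = 0.58 − 0.4096 = 0.1704; denominator = 1 − 0.4096 = 0.5904
φ_{22} = 0.1704 / 0.5904 = 0.289

0.289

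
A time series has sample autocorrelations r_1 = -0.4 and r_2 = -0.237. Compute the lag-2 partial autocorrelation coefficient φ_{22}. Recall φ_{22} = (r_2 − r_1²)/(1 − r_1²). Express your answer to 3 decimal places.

φ_{22} = (r_2 − r_1²) / (1 − r_1²)
r_1² = (-0.4)² = 0.16
Numerator = -0.237 − 0.1600 = -0.3970; denominator = 1 − 0.1600 = 0.8400
φ_{22} = -0.3970 / 0.8400 = -0.473

-0.473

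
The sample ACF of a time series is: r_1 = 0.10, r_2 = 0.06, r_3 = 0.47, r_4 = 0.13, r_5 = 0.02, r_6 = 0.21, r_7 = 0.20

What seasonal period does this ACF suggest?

3

The largest autocorrelation is r_3 = 0.47, with a weaker echo at lag 6 (0.21); the remaining lags stay at or below 0.20.
The dominant spike at lag 3 indicates a seasonal period of 3.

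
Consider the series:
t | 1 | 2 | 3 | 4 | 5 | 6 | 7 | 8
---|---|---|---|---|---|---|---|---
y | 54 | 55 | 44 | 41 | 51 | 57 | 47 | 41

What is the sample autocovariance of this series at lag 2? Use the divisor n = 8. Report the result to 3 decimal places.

-26.984

Mean ȳ = (54 + 55 + 44 + 41 + 51 + 57 + 47 + 41)/8 = 48.7500
Σ_{t=1}^{6}(y_t−ȳ)(y_{t+2}−ȳ) = -215.8750
γ_2 = -215.8750 / 8 = -26.984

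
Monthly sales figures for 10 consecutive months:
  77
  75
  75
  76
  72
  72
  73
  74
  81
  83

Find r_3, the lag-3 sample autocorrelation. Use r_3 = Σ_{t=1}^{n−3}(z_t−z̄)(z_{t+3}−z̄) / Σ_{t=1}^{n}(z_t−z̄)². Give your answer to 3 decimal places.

Mean z̄ = (77 + 75 + 75 + 76 + 72 + 72 + 73 + 74 + 81 + 83)/10 = 75.8000
Σ(z_t−z̄)(z_{t+3}−z̄) = (0.2400) + (3.0400) + (3.0400) + (-0.5600) + (6.8400) + (-19.7600) + (-20.1600) = -27.3200
Denominator Σ(z_t−z̄)² = 121.6000
r_3 = -27.3200 / 121.6000 = -0.225

-0.225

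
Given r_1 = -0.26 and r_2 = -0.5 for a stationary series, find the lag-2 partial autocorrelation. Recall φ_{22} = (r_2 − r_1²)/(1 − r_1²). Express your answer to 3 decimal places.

-0.609

φ_{22} = (r_2 − r_1²) / (1 − r_1²)
r_1² = (-0.26)² = 0.0676
Numerator = -0.5 − 0.0676 = -0.5676; denominator = 1 − 0.0676 = 0.9324
φ_{22} = -0.5676 / 0.9324 = -0.609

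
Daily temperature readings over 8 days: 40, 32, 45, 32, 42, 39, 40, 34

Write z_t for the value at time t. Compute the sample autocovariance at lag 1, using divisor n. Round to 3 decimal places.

Mean z̄ = (40 + 32 + 45 + 32 + 42 + 39 + 40 + 34)/8 = 38.0000
Deviations: 2.0000, -6.0000, 7.0000, -6.0000, 4.0000, 1.0000, 2.0000, -4.0000
Σ_{t=1}^{7}(z_t−z̄)(z_{t+1}−z̄) = -122.0000
γ_1 = -122.0000 / 8 = -15.250

-15.250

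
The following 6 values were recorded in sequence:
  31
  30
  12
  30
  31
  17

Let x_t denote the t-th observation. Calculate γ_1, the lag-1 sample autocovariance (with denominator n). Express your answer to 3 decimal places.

Mean x̄ = (31 + 30 + 12 + 30 + 31 + 17)/6 = 25.1667
Deviations: 5.8333, 4.8333, -13.1667, 4.8333, 5.8333, -8.1667
Σ_{t=1}^{5}(x_t−x̄)(x_{t+1}−x̄) = -118.5278
γ_1 = -118.5278 / 6 = -19.755

-19.755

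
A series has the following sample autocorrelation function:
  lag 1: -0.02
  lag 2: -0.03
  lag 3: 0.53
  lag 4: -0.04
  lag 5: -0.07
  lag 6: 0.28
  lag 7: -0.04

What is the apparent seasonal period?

The largest autocorrelation is r_3 = 0.53, with a weaker echo at lag 6 (0.28); the remaining lags stay at or below -0.02.
The dominant spike at lag 3 indicates a seasonal period of 3.

3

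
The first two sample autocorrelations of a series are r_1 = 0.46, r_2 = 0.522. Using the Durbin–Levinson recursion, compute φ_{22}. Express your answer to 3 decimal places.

φ_{22} = (r_2 − r_1²) / (1 − r_1²)
r_1² = (0.46)² = 0.2116
Numerator = 0.522 − 0.2116 = 0.3104; denominator = 1 − 0.2116 = 0.7884
φ_{22} = 0.3104 / 0.7884 = 0.394

0.394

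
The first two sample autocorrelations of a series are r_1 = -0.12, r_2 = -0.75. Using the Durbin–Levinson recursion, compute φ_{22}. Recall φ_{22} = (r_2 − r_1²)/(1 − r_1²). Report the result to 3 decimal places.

-0.776

φ_{22} = (r_2 − r_1²) / (1 − r_1²)
r_1² = (-0.12)² = 0.0144
Numerator = -0.75 − 0.0144 = -0.7644; denominator = 1 − 0.0144 = 0.9856
φ_{22} = -0.7644 / 0.9856 = -0.776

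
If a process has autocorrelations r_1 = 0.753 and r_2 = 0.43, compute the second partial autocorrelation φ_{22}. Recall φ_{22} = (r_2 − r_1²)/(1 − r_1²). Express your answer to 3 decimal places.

-0.316

φ_{22} = (r_2 − r_1²) / (1 − r_1²)
r_1² = (0.753)² = 0.567009
Numerator = 0.43 − 0.5670 = -0.1370; denominator = 1 − 0.5670 = 0.4330
φ_{22} = -0.1370 / 0.4330 = -0.316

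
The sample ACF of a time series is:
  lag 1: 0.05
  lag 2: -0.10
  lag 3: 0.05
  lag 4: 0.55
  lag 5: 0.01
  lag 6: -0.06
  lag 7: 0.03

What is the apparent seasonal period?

4

The largest autocorrelation is r_4 = 0.55; the remaining lags stay at or below 0.05.
The dominant spike at lag 4 indicates a seasonal period of 4.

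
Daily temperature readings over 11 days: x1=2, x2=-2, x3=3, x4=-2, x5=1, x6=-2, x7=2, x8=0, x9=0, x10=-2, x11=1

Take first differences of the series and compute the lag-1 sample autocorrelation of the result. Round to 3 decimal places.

First differences Δx: -4, 5, -5, 3, -3, 4, -2, 0, -2, 3
Mean of differences = -0.1000
Numerator Σ(Δx_t−Δx̄)(Δx_{t+1}−Δx̄) = -95.0100
Denominator Σ(Δx_t−Δx̄)² = 116.9000
r_1(Δx) = -95.0100 / 116.9000 = -0.813

-0.813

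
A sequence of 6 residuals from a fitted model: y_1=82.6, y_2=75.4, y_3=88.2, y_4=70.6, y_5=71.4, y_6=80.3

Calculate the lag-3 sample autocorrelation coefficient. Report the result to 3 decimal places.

Mean ȳ = (82.6 + 75.4 + 88.2 + 70.6 + 71.4 + 80.3)/6 = 78.0833
Numerator Σ_{t=1}^{3}(y_t−ȳ)(y_{t+3}−ȳ) = 6.5592
Denominator Σ(y_t−ȳ)² = 235.5283
r_3 = 6.5592 / 235.5283 = 0.028

0.028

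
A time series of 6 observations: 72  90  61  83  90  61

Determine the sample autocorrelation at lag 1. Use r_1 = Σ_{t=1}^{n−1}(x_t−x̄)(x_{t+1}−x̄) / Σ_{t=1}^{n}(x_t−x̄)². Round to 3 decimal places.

Mean x̄ = (72 + 90 + 61 + 83 + 90 + 61)/6 = 76.1667
Deviations from mean: -4.1667, 13.8333, -15.1667, 6.8333, 13.8333, -15.1667
Σ(x_t−x̄)(x_{t+1}−x̄) = (-57.6389) + (-209.8056) + (-103.6389) + (94.5278) + (-209.8056) = -486.3611
Denominator Σ(x_t−x̄)² = 906.8333
r_1 = -486.3611 / 906.8333 = -0.536

-0.536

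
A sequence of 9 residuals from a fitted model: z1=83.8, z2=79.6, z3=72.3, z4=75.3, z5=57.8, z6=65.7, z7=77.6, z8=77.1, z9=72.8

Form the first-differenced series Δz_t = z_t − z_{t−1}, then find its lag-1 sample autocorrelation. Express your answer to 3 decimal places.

-0.164

First differences Δz: -4.2, -7.3, 3.0, -17.5, 7.9, 11.9, -0.5, -4.3
Mean of differences = -1.3750
Numerator Σ(Δz_t−Δz̄)(Δz_{t+1}−Δz̄) = -97.1081
Denominator Σ(Δz_t−Δz̄)² = 593.8150
r_1(Δz) = -97.1081 / 593.8150 = -0.164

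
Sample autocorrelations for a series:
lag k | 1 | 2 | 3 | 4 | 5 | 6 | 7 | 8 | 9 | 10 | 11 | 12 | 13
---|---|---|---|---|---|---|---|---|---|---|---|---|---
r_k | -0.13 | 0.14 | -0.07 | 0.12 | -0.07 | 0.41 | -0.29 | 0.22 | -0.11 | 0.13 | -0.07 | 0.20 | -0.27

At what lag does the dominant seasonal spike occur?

6

The largest autocorrelation is r_6 = 0.41; the remaining lags stay at or below 0.22.
The dominant spike at lag 6 indicates a seasonal period of 6.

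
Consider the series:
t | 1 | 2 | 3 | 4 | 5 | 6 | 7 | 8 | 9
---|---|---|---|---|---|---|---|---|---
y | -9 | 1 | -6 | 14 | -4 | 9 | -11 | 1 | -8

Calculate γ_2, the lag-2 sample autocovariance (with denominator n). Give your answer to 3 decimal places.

Mean ȳ = (-9 + 1 − 6 + 14 − 4 + 9 − 11 + 1 − 8)/9 = -1.4444
Σ_{t=1}^{7}(y_t−ȳ)(y_{t+2}−ȳ) = 357.7160
γ_2 = 357.7160 / 9 = 39.746

39.746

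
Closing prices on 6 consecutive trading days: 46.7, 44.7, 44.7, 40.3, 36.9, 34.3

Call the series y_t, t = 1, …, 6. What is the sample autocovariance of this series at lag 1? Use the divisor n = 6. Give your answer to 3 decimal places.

10.294

Mean ȳ = (46.7 + 44.7 + 44.7 + 40.3 + 36.9 + 34.3)/6 = 41.2667
Σ_{t=1}^{5}(y_t−ȳ)(y_{t+1}−ȳ) = 61.7656
γ_1 = 61.7656 / 6 = 10.294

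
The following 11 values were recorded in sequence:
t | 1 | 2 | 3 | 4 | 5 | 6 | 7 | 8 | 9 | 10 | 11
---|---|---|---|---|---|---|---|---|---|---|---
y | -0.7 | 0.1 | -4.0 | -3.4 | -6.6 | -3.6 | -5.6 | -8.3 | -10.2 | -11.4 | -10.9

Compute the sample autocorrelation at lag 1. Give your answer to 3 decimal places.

0.666

Mean ȳ = (-0.7 + 0.1 − 4.0 − 3.4 − 6.6 − 3.6 − 5.6 − 8.3 − 10.2 − 11.4 − 10.9)/11 = -5.8727
Numerator Σ_{t=1}^{10}(y_t−ȳ)(y_{t+1}−ȳ) = 105.4265
Denominator Σ(y_t−ȳ)² = 158.2618
r_1 = 105.4265 / 158.2618 = 0.666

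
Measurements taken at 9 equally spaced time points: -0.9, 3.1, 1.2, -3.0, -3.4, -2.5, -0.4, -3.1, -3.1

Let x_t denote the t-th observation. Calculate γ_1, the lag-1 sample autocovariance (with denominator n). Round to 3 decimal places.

Mean x̄ = (-0.9 + 3.1 + 1.2 − 3.0 − 3.4 − 2.5 − 0.4 − 3.1 − 3.1)/9 = -1.3444
Σ_{t=1}^{8}(x_t−x̄)(x_{t+1}−x̄) = 15.1825
γ_1 = 15.1825 / 9 = 1.687

1.687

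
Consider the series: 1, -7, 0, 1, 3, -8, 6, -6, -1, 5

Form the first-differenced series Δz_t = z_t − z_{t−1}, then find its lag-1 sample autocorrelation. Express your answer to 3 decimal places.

-0.664

First differences Δz: -8, 7, 1, 2, -11, 14, -12, 5, 6
Mean of differences = 0.4444
Numerator Σ(Δz_t−Δz̄)(Δz_{t+1}−Δz̄) = -423.8642
Denominator Σ(Δz_t−Δz̄)² = 638.2222
r_1(Δz) = -423.8642 / 638.2222 = -0.664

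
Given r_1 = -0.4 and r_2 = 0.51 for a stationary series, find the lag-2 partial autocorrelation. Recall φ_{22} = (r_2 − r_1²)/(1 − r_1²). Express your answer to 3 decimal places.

φ_{22} = (r_2 − r_1²) / (1 − r_1²)
r_1² = (-0.4)² = 0.16
Numerator = 0.51 − 0.1600 = 0.3500; denominator = 1 − 0.1600 = 0.8400
φ_{22} = 0.3500 / 0.8400 = 0.417

0.417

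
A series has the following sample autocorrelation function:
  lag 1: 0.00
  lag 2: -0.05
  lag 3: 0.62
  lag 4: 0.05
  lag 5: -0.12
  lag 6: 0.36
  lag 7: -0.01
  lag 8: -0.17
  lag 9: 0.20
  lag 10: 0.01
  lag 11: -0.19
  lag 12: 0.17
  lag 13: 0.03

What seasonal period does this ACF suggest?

The largest autocorrelation is r_3 = 0.62, with weaker echoes at lags 6 (0.36), 9 (0.20) and 12 (0.17); the remaining lags stay at or below 0.05.
The dominant spike at lag 3 indicates a seasonal period of 3.

3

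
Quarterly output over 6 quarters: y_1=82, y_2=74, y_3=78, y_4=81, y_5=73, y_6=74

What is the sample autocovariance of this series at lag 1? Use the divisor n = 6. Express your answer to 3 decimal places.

-3.000

Mean ȳ = (82 + 74 + 78 + 81 + 73 + 74)/6 = 77.0000
Σ_{t=1}^{5}(y_t−ȳ)(y_{t+1}−ȳ) = -18.0000
γ_1 = -18.0000 / 6 = -3.000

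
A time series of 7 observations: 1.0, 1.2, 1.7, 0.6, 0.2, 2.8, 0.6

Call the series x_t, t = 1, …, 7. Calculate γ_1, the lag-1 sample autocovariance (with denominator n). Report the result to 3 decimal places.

-0.320

Mean x̄ = (1.0 + 1.2 + 1.7 + 0.6 + 0.2 + 2.8 + 0.6)/7 = 1.1571
Σ_{t=1}^{6}(x_t−x̄)(x_{t+1}−x̄) = -2.2404
γ_1 = -2.2404 / 7 = -0.320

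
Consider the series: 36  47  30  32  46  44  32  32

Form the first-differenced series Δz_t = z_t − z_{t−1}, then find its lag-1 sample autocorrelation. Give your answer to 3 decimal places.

First differences Δz: 11, -17, 2, 14, -2, -12, 0
Mean of differences = -0.5714
Numerator Σ(Δz_t−Δz̄)(Δz_{t+1}−Δz̄) = -205.8980
Denominator Σ(Δz_t−Δz̄)² = 755.7143
r_1(Δz) = -205.8980 / 755.7143 = -0.272

-0.272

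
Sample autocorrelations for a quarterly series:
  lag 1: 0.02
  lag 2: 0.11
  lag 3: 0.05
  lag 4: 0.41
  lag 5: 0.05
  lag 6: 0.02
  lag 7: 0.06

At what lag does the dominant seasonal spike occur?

The largest autocorrelation is r_4 = 0.41; the remaining lags stay at or below 0.11.
The dominant spike at lag 4 indicates a seasonal period of 4.

4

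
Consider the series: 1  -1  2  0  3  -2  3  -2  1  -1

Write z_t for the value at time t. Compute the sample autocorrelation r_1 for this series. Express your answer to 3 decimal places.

-0.795

Mean z̄ = (1 − 1 + 2 + 0 + 3 − 2 + 3 − 2 + 1 − 1)/10 = 0.4000
Numerator Σ_{t=1}^{9}(z_t−z̄)(z_{t+1}−z̄) = -25.7600
Denominator Σ(z_t−z̄)² = 32.4000
r_1 = -25.7600 / 32.4000 = -0.795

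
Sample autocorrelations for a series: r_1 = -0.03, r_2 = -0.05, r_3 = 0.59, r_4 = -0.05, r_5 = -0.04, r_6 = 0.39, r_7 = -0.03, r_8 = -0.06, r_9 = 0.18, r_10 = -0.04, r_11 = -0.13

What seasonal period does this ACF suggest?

3

The largest autocorrelation is r_3 = 0.59, with weaker echoes at lags 6 (0.39) and 9 (0.18); the remaining lags stay at or below -0.03.
The dominant spike at lag 3 indicates a seasonal period of 3.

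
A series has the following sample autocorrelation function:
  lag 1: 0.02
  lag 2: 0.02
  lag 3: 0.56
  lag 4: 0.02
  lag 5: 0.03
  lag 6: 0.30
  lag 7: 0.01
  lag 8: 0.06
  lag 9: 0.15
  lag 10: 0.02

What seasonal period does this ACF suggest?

The largest autocorrelation is r_3 = 0.56, with weaker echoes at lags 6 (0.30) and 9 (0.15); the remaining lags stay at or below 0.06.
The dominant spike at lag 3 indicates a seasonal period of 3.

3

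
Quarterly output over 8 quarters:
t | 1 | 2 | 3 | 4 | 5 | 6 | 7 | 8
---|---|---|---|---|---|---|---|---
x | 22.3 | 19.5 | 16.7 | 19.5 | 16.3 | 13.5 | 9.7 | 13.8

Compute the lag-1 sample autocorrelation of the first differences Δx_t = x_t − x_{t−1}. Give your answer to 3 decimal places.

-0.293

First differences Δx: -2.8, -2.8, 2.8, -3.2, -2.8, -3.8, 4.1
Mean of differences = -1.2143
Numerator Σ(Δx_t−Δx̄)(Δx_{t+1}−Δx̄) = -18.3145
Denominator Σ(Δx_t−Δx̄)² = 62.5286
r_1(Δx) = -18.3145 / 62.5286 = -0.293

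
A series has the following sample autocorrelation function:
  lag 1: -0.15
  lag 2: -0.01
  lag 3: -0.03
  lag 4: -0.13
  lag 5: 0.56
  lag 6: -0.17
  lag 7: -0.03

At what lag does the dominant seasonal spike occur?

5

The largest autocorrelation is r_5 = 0.56; the remaining lags stay at or below -0.01.
The dominant spike at lag 5 indicates a seasonal period of 5.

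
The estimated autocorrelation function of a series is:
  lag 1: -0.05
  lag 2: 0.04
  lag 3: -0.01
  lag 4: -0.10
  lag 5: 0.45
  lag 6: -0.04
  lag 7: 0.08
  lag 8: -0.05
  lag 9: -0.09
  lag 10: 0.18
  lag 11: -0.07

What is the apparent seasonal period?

The largest autocorrelation is r_5 = 0.45, with a weaker echo at lag 10 (0.18); the remaining lags stay at or below 0.08.
The dominant spike at lag 5 indicates a seasonal period of 5.

5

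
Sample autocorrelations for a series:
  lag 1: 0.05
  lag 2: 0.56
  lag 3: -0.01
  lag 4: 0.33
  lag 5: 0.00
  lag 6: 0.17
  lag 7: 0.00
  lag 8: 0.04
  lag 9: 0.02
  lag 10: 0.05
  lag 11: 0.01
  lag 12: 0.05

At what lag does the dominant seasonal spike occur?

The largest autocorrelation is r_2 = 0.56, with weaker echoes at lags 4 (0.33) and 6 (0.17); the remaining lags stay at or below 0.05.
The dominant spike at lag 2 indicates a seasonal period of 2.

2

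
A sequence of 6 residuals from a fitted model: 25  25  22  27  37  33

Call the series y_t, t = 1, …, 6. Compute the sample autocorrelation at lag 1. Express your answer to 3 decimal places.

Mean ȳ = (25 + 25 + 22 + 27 + 37 + 33)/6 = 28.1667
Σ(y_t−ȳ)(y_{t+1}−ȳ) = (10.0278) + (19.5278) + (7.1944) + (-10.3056) + (42.6944) = 69.1389
Denominator Σ(y_t−ȳ)² = 160.8333
r_1 = 69.1389 / 160.8333 = 0.430

0.430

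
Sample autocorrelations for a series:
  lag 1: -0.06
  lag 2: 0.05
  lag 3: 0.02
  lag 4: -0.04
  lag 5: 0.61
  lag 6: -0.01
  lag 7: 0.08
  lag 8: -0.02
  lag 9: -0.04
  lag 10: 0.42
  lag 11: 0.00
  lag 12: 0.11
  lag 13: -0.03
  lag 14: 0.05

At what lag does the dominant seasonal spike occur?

The largest autocorrelation is r_5 = 0.61, with a weaker echo at lag 10 (0.42); the remaining lags stay at or below 0.11.
The dominant spike at lag 5 indicates a seasonal period of 5.

5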